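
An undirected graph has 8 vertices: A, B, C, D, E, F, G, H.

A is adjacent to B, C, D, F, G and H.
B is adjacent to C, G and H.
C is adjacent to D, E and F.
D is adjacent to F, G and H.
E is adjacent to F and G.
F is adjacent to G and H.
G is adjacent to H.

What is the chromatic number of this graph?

A, D, F, G, H form a clique, so at least 5 colors are needed.
5 colors suffice: color 1 → {A, E}; color 2 → {C, G}; color 3 → {B, F}; color 4 → {H}; color 5 → {D}. No two adjacent vertices share a color.

5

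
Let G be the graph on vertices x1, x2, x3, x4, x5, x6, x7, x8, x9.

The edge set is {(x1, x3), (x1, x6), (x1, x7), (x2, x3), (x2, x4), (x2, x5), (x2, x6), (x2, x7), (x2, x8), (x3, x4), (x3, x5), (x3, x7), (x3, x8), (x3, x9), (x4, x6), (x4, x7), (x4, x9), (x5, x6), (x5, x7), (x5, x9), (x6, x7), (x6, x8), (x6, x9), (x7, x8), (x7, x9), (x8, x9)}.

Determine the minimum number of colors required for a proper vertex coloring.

4

x2, x5, x6, x7 form a clique, so at least 4 colors are needed.
A valid assignment using 4 colors: x1=3, x2=3, x3=2, x4=4, x5=4, x6=2, x7=1, x8=4, x9=3. No two adjacent vertices share a color.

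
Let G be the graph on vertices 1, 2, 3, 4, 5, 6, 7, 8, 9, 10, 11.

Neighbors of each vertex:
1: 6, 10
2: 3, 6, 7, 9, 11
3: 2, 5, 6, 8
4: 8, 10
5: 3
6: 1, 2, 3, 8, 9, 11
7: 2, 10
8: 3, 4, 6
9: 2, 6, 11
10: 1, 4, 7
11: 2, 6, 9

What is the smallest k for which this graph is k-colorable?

2, 6, 9, 11 are mutually adjacent (a clique of size 4), so at least 4 colors are needed.
4 colors suffice: color red → {5, 6, 10}; color blue → {1, 2, 8}; color green → {3, 4, 7, 11}; color yellow → {9}. Every edge joins two different colors.

4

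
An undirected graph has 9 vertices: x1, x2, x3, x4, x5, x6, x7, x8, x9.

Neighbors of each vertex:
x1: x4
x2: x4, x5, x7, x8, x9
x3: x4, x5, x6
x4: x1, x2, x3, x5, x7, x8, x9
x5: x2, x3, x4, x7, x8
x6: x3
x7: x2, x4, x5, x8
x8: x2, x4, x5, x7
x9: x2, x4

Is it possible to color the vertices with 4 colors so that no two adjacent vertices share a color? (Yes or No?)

No

x2, x4, x5, x7, x8 are mutually adjacent (a clique of size 5), so at least 5 colors are needed.
So 4 colors are not enough.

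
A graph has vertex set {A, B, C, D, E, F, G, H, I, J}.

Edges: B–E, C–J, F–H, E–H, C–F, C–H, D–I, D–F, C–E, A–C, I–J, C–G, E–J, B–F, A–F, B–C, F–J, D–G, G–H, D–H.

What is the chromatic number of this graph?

A, C, F form a triangle, so at least 3 colors are needed.
A valid assignment using 3 colors: A=green, B=green, C=red, D=red, E=blue, F=blue, G=blue, H=green, I=blue, J=green. Every edge joins two different colors.

3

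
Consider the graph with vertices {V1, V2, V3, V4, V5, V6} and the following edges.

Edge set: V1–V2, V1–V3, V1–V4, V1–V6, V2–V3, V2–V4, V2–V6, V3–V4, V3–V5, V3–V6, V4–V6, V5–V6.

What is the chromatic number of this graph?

5

V1, V2, V3, V4, V6 form a clique, so at least 5 colors are needed.
One proper 5-coloring: V1=yellow, V2=purple, V3=blue, V4=green, V5=green, V6=red. Each edge has distinct colors on its endpoints.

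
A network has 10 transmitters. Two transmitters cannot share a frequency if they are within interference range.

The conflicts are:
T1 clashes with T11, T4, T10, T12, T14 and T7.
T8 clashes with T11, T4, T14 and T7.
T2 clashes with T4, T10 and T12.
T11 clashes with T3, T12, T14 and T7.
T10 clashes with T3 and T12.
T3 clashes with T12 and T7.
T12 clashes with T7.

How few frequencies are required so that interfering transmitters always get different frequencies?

T1, T11, T12, T7 are mutually in conflict, so at least 4 frequencies are needed.
Using 4 frequencies: T1=1, T8=1, T2=1, T11=2, T4=2, T10=2, T3=1, T12=3, T14=3, T7=4. No two conflicting transmitters share a frequency.

4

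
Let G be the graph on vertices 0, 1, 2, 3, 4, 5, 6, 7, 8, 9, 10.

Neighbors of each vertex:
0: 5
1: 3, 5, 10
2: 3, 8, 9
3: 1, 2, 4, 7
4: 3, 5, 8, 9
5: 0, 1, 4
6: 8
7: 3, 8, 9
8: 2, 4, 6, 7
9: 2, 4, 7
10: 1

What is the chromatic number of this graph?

4 and 5 are adjacent, so at least 2 colors are needed.
A valid assignment using 2 colors: 0=b, 1=b, 2=b, 3=a, 4=b, 5=a, 6=b, 7=b, 8=a, 9=a, 10=a. Every edge joins two different colors.

2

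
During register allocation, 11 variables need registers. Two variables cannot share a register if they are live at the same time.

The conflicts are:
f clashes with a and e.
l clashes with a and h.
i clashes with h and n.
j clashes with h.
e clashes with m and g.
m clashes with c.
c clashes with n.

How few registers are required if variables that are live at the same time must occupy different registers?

3

The cycle n-c-m-e-f-a-l-h-i-n has odd length 9, so it cannot be 2-colored; at least 3 registers are needed.
3 registers suffice: register 1 → {a, e, h, c}; register 2 → {f, l, i, j, m, g}; register 3 → {n}. No two conflicting variables share a register.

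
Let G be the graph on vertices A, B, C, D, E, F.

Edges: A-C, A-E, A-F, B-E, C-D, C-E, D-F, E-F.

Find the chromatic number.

A, C, E are mutually adjacent, so at least 3 colors are needed.
One proper 3-coloring: A=2, B=2, C=3, D=1, E=1, F=3. Each edge has distinct colors on its endpoints.

3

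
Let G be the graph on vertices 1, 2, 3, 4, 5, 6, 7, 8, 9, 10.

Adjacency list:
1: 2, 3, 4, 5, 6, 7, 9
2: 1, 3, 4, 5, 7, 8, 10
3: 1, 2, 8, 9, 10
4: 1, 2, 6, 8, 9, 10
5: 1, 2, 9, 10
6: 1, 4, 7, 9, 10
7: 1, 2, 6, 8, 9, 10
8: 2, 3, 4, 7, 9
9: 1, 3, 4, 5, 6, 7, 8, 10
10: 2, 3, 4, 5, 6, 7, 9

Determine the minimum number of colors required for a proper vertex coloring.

6, 7, 9, 10 form a clique, so at least 4 colors are needed.
4 colors suffice: color red → {2, 9}; color blue → {1, 8, 10}; color green → {3, 4, 5, 7}; color yellow → {6}. Every edge joins two different colors.

4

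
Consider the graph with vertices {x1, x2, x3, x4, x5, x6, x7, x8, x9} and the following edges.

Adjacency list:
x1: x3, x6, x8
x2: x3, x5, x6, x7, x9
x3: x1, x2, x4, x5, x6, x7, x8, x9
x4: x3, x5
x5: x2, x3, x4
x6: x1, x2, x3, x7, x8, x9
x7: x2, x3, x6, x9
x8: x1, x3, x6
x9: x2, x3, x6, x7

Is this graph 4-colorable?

x2, x3, x6, x7, x9 are mutually adjacent (a clique of size 5), so at least 5 colors are needed.
So 4 colors are not enough.

No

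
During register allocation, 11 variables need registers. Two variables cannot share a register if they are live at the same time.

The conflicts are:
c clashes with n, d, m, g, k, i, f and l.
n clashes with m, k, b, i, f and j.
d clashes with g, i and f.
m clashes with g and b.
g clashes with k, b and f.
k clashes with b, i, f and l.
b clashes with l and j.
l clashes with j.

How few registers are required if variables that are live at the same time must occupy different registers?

4

c, n, k, i pairwise conflict, so at least 4 registers are needed.
Using 4 registers: c=1, n=2, d=3, m=3, g=2, k=3, b=1, i=4, f=4, l=2, j=3. No two conflicting variables share a register.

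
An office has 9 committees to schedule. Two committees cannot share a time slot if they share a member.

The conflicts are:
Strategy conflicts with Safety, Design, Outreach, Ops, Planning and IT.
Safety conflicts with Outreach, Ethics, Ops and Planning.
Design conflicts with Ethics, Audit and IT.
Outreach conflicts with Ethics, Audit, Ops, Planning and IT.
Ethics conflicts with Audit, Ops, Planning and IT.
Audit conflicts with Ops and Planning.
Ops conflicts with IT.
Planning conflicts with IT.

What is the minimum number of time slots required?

4

Safety, Outreach, Ethics, Ops are mutually in conflict, so at least 4 time slots are needed.
A valid assignment using 4 time slots: Strategy=1, Safety=3, Design=2, Outreach=2, Ethics=1, Audit=3, Ops=4, Planning=4, IT=3. Each listed conflict is separated.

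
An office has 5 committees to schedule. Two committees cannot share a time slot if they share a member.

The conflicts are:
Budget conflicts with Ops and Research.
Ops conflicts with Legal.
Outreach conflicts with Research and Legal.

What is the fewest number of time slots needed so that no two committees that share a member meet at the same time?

3

The cycle Budget-Ops-Legal-Outreach-Research-Budget has odd length 5, so it cannot be 2-colored; at least 3 time slots are needed.
3 time slots suffice: time slot 1 → {Research, Legal}; time slot 2 → {Ops, Outreach}; time slot 3 → {Budget}. Every pair that conflicts lands in different time slots.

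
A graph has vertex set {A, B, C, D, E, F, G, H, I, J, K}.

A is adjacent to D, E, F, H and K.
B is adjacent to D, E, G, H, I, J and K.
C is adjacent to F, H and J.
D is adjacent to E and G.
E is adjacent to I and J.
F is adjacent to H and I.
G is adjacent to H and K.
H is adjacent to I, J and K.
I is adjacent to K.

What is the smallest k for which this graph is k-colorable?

B, G, H, K form a clique, so at least 4 colors are needed.
One proper 4-coloring: A=2, B=2, C=2, D=3, E=1, F=3, G=4, H=1, I=4, J=3, K=3. No two adjacent vertices share a color.

4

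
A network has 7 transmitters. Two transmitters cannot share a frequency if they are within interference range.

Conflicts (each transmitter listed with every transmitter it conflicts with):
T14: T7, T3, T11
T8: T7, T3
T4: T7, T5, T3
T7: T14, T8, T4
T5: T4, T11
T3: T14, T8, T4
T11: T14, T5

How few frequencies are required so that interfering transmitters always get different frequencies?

3

The cycle T14-T7-T4-T5-T11-T14 has odd length 5, so it cannot be 2-colored; at least 3 frequencies are needed.
Using 3 frequencies: T14=1, T8=1, T4=1, T7=2, T5=3, T3=2, T11=2. Each listed conflict is separated.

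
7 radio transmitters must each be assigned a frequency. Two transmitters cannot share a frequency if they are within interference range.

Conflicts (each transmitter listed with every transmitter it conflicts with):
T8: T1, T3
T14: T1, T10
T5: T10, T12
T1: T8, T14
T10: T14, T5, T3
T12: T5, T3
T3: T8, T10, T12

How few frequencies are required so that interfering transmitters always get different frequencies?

The cycle T1-T14-T10-T3-T8-T1 has odd length 5, so it cannot be 2-colored; at least 3 frequencies are needed.
3 frequencies suffice: T8=1, T14=2, T5=2, T1=3, T10=1, T12=1, T3=2. No two conflicting transmitters share a frequency.

3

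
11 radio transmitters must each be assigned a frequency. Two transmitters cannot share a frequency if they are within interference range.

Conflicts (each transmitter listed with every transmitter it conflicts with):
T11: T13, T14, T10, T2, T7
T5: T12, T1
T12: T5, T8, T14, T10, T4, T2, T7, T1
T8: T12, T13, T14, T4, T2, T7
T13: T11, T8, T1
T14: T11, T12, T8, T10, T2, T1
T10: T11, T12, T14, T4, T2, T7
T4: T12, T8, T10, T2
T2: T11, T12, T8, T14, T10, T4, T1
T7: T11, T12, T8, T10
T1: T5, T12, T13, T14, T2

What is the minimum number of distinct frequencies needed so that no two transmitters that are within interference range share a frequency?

T12, T10, T4, T2 pairwise conflict, so at least 4 frequencies are needed.
4 frequencies suffice: frequency 1 → {T11, T12}; frequency 2 → {T5, T13, T2, T7}; frequency 3 → {T8, T10, T1}; frequency 4 → {T14, T4}. Every pair that conflicts lands in different frequencies.

4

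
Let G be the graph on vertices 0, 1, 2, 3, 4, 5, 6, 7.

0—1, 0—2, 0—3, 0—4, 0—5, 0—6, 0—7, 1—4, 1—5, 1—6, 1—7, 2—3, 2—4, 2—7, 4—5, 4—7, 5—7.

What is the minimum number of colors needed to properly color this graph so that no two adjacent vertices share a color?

5

0, 1, 4, 5, 7 are mutually adjacent (a clique of size 5), so at least 5 colors are needed.
A valid assignment using 5 colors: 0=a, 1=c, 2=c, 3=b, 4=b, 5=e, 6=b, 7=d. Each edge has distinct colors on its endpoints.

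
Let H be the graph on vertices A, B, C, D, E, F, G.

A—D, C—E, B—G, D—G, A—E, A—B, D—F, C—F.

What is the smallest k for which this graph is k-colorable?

The cycle E-C-F-D-A-E has odd length 5, so it cannot be 2-colored; at least 3 colors are needed.
3 colors suffice: A=2, B=1, C=1, D=1, E=3, F=2, G=2. No two adjacent vertices share a color.

3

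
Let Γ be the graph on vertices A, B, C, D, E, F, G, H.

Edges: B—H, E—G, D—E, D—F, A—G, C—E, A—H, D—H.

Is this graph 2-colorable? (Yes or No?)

No

The cycle D-H-A-G-E-D has odd length 5, so it cannot be 2-colored; at least 3 colors are needed.
So 2 colors are not enough.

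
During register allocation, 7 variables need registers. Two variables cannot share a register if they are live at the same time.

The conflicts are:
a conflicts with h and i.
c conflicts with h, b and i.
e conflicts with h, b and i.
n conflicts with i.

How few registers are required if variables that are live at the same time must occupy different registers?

2

n and i conflict, so at least 2 registers are needed.
Using 2 registers: a=2, c=2, e=2, h=1, n=2, b=1, i=1. No two conflicting variables share a register.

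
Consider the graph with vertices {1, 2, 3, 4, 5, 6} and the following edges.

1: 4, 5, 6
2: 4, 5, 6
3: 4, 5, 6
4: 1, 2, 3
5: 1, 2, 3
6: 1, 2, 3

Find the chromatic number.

1 and 4 are adjacent, so at least 2 colors are needed.
2 colors suffice: color red → {4, 5, 6}; color blue → {1, 2, 3}. No two adjacent vertices share a color.

2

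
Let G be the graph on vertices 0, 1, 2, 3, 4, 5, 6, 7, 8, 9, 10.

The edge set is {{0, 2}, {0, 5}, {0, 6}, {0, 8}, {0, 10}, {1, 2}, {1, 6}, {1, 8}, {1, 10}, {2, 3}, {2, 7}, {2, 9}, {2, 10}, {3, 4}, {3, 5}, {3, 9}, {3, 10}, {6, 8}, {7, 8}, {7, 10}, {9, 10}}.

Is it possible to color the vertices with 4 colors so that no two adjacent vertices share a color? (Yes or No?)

Yes

The chromatic number is 4. 2, 3, 9, 10 are mutually adjacent (a clique of size 4), so at least 4 colors are needed.
4 colors suffice: color a → {4, 5, 8, 10}; color b → {2, 6}; color c → {0, 1, 3, 7}; color d → {9}.
That is already a proper 4-coloring.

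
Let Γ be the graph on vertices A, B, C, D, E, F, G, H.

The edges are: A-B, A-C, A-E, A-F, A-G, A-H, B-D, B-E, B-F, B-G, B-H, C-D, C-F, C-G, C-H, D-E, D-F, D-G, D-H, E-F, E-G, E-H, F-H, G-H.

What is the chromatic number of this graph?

B, D, E, F, H are mutually adjacent (a clique of size 5), so at least 5 colors are needed.
5 colors suffice: color 1 → {H}; color 2 → {F, G}; color 3 → {A, D}; color 4 → {B, C}; color 5 → {E}. Each edge has distinct colors on its endpoints.

5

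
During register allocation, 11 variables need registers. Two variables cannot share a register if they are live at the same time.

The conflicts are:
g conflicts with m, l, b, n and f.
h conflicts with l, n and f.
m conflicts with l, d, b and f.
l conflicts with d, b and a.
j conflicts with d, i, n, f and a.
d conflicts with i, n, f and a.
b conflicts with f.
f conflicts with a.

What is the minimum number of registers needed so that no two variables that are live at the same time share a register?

4

g, m, b, f pairwise conflict, so at least 4 registers are needed.
4 registers suffice: register 1 → {g, h, d}; register 2 → {l, i, n, f}; register 3 → {m, j}; register 4 → {b, a}. Every pair that conflicts lands in different registers.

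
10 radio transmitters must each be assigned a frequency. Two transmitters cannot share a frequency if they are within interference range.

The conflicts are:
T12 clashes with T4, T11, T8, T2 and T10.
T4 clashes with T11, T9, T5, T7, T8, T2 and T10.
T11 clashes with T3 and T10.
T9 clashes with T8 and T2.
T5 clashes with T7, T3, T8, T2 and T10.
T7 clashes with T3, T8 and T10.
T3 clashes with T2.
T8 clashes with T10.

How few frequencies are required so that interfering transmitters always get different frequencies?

5

T4, T5, T7, T8, T10 are mutually in conflict, so at least 5 frequencies are needed.
5 frequencies suffice: frequency 1 → {T4, T3}; frequency 2 → {T12, T9, T5}; frequency 3 → {T11, T8, T2}; frequency 4 → {T10}; frequency 5 → {T7}. Each listed conflict is separated.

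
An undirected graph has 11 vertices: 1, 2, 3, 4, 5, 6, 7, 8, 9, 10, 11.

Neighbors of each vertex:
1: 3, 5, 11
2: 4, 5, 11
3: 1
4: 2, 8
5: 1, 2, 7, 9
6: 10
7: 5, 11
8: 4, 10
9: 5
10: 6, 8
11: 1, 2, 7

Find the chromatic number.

8 and 10 are adjacent, so at least 2 colors are needed.
2 colors suffice: color red → {3, 4, 5, 10, 11}; color blue → {1, 2, 6, 7, 8, 9}. Each edge has distinct colors on its endpoints.

2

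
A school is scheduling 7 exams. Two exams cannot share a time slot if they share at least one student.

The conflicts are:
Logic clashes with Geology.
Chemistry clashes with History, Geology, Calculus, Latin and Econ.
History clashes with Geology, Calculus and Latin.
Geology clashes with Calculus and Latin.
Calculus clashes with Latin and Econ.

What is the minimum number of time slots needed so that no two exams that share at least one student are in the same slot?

Chemistry, History, Geology, Calculus, Latin pairwise conflict, so at least 5 time slots are needed.
A valid assignment using 5 time slots: Logic=1, Chemistry=1, History=5, Geology=3, Calculus=2, Latin=4, Econ=3. No two conflicting exams share a time slot.

5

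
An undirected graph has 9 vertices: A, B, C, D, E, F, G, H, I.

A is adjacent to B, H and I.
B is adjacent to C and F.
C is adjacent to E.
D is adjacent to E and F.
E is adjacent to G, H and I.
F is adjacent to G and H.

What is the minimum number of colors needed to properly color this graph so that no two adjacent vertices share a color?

The cycle E-C-B-F-H-E has odd length 5, so it cannot be 2-colored; at least 3 colors are needed.
3 colors suffice: color 1 → {A, E, F}; color 2 → {B, D, G, H, I}; color 3 → {C}. No two adjacent vertices share a color.

3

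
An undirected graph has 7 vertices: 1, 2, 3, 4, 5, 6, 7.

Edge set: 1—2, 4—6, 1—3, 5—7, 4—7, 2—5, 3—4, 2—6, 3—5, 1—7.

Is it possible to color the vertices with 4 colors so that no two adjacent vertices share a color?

Yes

The chromatic number is 3. The cycle 5-2-6-4-7-5 has odd length 5, so it cannot be 2-colored; at least 3 colors are needed.
3 colors suffice: 1=a, 2=b, 3=b, 4=a, 5=a, 6=c, 7=b.
Since 4 ≥ 3, a proper 4-coloring certainly exists.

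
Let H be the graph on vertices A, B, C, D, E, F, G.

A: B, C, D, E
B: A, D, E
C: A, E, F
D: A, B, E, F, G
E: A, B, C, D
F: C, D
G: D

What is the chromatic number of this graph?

A, B, D, E form a clique, so at least 4 colors are needed.
4 colors suffice: color 1 → {C, D}; color 2 → {E, F, G}; color 3 → {A}; color 4 → {B}. Every edge joins two different colors.

4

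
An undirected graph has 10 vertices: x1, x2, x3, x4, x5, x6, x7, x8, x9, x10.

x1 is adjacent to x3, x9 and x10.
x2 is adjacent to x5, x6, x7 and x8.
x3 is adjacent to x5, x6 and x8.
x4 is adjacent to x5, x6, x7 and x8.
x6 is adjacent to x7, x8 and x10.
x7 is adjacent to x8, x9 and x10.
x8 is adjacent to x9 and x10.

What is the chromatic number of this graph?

4

x2, x6, x7, x8 form a clique, so at least 4 colors are needed.
A valid assignment using 4 colors: x1=1, x2=4, x3=3, x4=4, x5=1, x6=2, x7=3, x8=1, x9=2, x10=4. Every edge joins two different colors.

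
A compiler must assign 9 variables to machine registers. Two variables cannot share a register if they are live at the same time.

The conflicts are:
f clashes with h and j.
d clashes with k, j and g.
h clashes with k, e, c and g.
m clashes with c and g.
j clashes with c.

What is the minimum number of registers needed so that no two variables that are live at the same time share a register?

3

The cycle j-c-m-g-d-j has odd length 5, so it cannot be 2-colored; at least 3 registers are needed.
3 registers suffice: register 1 → {h, m, j}; register 2 → {f, d, e, c}; register 3 → {k, g}. No two conflicting variables share a register.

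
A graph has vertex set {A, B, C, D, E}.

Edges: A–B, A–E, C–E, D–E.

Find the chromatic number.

C and E are adjacent, so at least 2 colors are needed.
2 colors suffice: color 1 → {B, E}; color 2 → {A, C, D}. No two adjacent vertices share a color.

2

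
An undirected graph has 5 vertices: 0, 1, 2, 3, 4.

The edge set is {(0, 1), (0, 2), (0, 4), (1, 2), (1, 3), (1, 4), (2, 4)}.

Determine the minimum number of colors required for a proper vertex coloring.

4

0, 1, 2, 4 are mutually adjacent (a clique of size 4), so at least 4 colors are needed.
4 colors suffice: 0=d, 1=a, 2=b, 3=b, 4=c. Every edge joins two different colors.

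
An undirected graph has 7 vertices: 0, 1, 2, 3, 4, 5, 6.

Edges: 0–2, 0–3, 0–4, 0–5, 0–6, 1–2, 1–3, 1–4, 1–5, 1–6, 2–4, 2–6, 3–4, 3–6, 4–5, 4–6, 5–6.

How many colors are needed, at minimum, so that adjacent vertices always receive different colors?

4

0, 2, 4, 6 form a clique, so at least 4 colors are needed.
4 colors suffice: 0=green, 1=green, 2=yellow, 3=yellow, 4=red, 5=yellow, 6=blue. Every edge joins two different colors.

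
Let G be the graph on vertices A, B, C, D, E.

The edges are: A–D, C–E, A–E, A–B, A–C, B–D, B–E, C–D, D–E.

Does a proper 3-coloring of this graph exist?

A, C, D, E are mutually adjacent (a clique of size 4), so at least 4 colors are needed.
So 3 colors are not enough.

No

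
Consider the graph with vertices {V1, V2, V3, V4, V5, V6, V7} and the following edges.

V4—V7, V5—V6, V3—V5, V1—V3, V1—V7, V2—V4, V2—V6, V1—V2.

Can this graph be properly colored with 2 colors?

No

The cycle V5-V6-V2-V1-V3-V5 has odd length 5, so it cannot be 2-colored; at least 3 colors are needed.
So 2 colors are not enough.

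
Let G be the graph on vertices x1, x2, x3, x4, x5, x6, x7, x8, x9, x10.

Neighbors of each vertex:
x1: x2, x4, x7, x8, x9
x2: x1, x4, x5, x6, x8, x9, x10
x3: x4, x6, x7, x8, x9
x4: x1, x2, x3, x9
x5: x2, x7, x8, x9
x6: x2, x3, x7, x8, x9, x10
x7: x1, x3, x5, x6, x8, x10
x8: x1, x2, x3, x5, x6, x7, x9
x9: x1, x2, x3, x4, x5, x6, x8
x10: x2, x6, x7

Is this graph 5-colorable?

Yes

The chromatic number is 4. x1, x2, x4, x9 form a clique, so at least 4 colors are needed.
4 colors suffice: color red → {x7, x9}; color blue → {x4, x8, x10}; color green → {x2, x3}; color yellow → {x1, x5, x6}.
Since 5 ≥ 4, a proper 5-coloring certainly exists.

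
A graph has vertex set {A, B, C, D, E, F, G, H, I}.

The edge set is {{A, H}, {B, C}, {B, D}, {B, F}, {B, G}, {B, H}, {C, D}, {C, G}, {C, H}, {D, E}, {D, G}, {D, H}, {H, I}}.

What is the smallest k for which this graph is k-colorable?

4

B, C, D, G are mutually adjacent (a clique of size 4), so at least 4 colors are needed.
4 colors suffice: color 1 → {E, F, G, H}; color 2 → {A, B, I}; color 3 → {D}; color 4 → {C}. No two adjacent vertices share a color.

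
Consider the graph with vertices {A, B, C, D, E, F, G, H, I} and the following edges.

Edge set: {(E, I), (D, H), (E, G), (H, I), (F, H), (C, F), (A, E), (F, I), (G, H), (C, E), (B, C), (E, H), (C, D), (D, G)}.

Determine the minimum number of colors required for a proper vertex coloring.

E, G, H form a triangle, so at least 3 colors are needed.
3 colors suffice: color 1 → {A, C, H}; color 2 → {B, D, E, F}; color 3 → {G, I}. Each edge has distinct colors on its endpoints.

3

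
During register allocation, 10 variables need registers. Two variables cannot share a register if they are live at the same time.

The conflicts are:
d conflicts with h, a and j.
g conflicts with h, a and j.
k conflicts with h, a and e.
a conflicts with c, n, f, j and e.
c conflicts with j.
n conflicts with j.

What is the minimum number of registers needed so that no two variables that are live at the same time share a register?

3

d, a, j all conflict with each other, so at least 3 registers are needed.
Using 3 registers: d=3, g=3, k=2, h=1, a=1, c=3, n=3, f=2, j=2, e=3. Each listed conflict is separated.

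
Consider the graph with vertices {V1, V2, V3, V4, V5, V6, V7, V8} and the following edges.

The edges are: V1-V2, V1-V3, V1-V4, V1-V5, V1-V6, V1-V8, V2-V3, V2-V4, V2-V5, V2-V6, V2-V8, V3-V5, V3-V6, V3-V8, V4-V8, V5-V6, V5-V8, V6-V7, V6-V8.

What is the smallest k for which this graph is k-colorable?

V1, V2, V3, V5, V6, V8 are mutually adjacent (a clique of size 6), so at least 6 colors are needed.
A valid assignment using 6 colors: V1=1, V2=4, V3=6, V4=2, V5=5, V6=2, V7=1, V8=3. Each edge has distinct colors on its endpoints.

6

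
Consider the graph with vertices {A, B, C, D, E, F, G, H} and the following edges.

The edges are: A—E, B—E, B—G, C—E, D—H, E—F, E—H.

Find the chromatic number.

2

E and F are adjacent, so at least 2 colors are needed.
A valid assignment using 2 colors: A=2, B=2, C=2, D=1, E=1, F=2, G=1, H=2. Every edge joins two different colors.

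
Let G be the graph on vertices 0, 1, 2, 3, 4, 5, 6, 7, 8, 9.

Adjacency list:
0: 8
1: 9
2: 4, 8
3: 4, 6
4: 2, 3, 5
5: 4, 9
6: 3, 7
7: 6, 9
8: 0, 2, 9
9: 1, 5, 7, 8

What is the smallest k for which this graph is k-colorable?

The cycle 9-8-2-4-5-9 has odd length 5, so it cannot be 2-colored; at least 3 colors are needed.
3 colors suffice: 0=red, 1=blue, 2=green, 3=blue, 4=red, 5=blue, 6=red, 7=blue, 8=blue, 9=red. No two adjacent vertices share a color.

3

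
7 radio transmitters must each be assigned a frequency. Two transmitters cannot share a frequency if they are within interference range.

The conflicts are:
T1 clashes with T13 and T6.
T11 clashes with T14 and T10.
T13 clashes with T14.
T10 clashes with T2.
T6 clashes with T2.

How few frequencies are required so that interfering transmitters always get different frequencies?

3

The cycle T2-T10-T11-T14-T13-T1-T6-T2 has odd length 7, so it cannot be 2-colored; at least 3 frequencies are needed.
3 frequencies suffice: frequency 1 → {T14, T10, T6}; frequency 2 → {T1, T11, T2}; frequency 3 → {T13}. Each listed conflict is separated.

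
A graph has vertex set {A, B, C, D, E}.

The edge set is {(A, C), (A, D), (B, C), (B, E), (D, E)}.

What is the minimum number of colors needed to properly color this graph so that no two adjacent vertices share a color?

3

The cycle D-E-B-C-A-D has odd length 5, so it cannot be 2-colored; at least 3 colors are needed.
3 colors suffice: color 1 → {B, D}; color 2 → {A, E}; color 3 → {C}. Every edge joins two different colors.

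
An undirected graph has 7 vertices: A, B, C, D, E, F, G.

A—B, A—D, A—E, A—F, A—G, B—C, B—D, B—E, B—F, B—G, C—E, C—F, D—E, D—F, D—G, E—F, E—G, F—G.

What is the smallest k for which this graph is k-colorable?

6

A, B, D, E, F, G are pairwise adjacent (a clique of size 6), so at least 6 colors are needed.
6 colors suffice: A=4, B=3, C=4, D=6, E=2, F=1, G=5. Each edge has distinct colors on its endpoints.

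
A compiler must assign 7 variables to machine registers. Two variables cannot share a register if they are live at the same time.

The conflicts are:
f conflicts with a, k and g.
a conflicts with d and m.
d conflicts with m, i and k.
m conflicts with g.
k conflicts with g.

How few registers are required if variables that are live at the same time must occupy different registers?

a, d, m pairwise conflict, so at least 3 registers are needed.
Using 3 registers: f=1, a=3, d=1, m=2, i=2, k=2, g=3. Each listed conflict is separated.

3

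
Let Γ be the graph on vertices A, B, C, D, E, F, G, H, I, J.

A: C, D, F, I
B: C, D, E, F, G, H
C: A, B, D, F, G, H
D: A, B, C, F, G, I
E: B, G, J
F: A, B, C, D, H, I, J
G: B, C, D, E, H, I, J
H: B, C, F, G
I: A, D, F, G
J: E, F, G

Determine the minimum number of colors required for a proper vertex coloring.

A, D, F, I are mutually adjacent (a clique of size 4), so at least 4 colors are needed.
A valid assignment using 4 colors: A=blue, B=blue, C=yellow, D=green, E=green, F=red, G=red, H=green, I=yellow, J=blue. Every edge joins two different colors.

4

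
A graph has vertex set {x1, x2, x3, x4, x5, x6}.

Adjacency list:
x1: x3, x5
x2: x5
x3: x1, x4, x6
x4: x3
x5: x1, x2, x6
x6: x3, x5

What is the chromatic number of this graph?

x3 and x6 are adjacent, so at least 2 colors are needed.
2 colors suffice: color red → {x3, x5}; color blue → {x1, x2, x4, x6}. Every edge joins two different colors.

2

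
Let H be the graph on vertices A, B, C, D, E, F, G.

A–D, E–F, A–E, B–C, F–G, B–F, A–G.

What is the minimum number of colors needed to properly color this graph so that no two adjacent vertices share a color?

2

E and F are adjacent, so at least 2 colors are needed.
2 colors suffice: color 1 → {A, C, F}; color 2 → {B, D, E, G}. Every edge joins two different colors.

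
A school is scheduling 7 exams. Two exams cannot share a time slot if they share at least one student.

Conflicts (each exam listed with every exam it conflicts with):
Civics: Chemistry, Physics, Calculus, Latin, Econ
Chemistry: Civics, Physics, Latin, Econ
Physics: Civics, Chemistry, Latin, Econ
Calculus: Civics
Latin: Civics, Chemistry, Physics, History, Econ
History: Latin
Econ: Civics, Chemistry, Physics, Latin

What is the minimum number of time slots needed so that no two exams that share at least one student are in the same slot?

5

Civics, Chemistry, Physics, Latin, Econ all conflict with each other, so at least 5 time slots are needed.
5 time slots suffice: time slot 1 → {Calculus, Latin}; time slot 2 → {Civics, History}; time slot 3 → {Physics}; time slot 4 → {Chemistry}; time slot 5 → {Econ}. Every pair that conflicts lands in different time slots.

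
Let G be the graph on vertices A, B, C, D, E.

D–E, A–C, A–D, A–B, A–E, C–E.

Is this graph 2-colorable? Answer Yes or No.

No

A, C, E are mutually adjacent, so at least 3 colors are needed.
So 2 colors are not enough.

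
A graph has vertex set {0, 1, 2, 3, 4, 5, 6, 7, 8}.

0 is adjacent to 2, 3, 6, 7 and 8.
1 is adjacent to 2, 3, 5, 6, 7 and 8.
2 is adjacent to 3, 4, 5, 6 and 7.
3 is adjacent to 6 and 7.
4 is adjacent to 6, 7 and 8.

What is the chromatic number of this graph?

4

1, 2, 3, 7 are pairwise adjacent (a clique of size 4), so at least 4 colors are needed.
4 colors suffice: color a → {2, 8}; color b → {0, 1, 4}; color c → {3, 5}; color d → {6, 7}. Every edge joins two different colors.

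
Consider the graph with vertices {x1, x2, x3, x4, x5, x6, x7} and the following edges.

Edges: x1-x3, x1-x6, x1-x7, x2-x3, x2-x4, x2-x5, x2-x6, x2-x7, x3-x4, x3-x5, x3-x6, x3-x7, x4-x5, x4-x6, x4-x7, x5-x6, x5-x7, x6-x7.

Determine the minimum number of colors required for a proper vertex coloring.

x2, x3, x4, x5, x6, x7 are pairwise adjacent (a clique of size 6), so at least 6 colors are needed.
6 colors suffice: color 1 → {x6}; color 2 → {x3}; color 3 → {x7}; color 4 → {x1, x2}; color 5 → {x5}; color 6 → {x4}. No two adjacent vertices share a color.

6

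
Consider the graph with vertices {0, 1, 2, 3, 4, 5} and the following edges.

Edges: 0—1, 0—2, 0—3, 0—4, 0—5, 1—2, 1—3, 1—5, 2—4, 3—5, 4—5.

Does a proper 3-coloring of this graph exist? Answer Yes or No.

No

0, 1, 3, 5 are mutually adjacent (a clique of size 4), so at least 4 colors are needed.
So 3 colors are not enough.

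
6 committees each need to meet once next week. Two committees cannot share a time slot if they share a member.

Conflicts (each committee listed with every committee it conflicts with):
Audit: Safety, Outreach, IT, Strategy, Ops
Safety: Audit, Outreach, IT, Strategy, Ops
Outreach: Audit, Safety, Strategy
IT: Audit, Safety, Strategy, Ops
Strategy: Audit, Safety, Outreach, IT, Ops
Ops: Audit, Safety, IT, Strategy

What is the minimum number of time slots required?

Audit, Safety, IT, Strategy, Ops all conflict with each other, so at least 5 time slots are needed.
5 time slots suffice: Audit=1, Safety=2, Outreach=4, IT=5, Strategy=3, Ops=4. Every pair that conflicts lands in different time slots.

5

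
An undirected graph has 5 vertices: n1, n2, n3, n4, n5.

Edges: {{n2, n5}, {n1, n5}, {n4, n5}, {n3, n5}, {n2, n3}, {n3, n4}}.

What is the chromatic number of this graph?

3

n2, n3, n5 are mutually adjacent, so at least 3 colors are needed.
3 colors suffice: color red → {n5}; color blue → {n1, n3}; color green → {n2, n4}. Every edge joins two different colors.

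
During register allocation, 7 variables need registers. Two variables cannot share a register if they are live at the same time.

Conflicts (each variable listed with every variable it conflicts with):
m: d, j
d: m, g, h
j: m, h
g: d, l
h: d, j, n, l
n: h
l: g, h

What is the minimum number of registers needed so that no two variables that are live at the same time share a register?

d and g conflict, so at least 2 registers are needed.
2 registers suffice: register 1 → {m, g, h}; register 2 → {d, j, n, l}. Every pair that conflicts lands in different registers.

2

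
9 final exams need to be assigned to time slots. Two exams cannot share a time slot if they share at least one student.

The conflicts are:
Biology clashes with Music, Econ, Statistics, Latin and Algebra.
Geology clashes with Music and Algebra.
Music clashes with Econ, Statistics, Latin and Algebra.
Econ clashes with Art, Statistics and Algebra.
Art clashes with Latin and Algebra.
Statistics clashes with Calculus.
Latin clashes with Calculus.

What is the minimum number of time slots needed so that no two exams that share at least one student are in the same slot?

4

Biology, Music, Econ, Algebra pairwise conflict, so at least 4 time slots are needed.
4 time slots suffice: time slot 1 → {Music, Art, Calculus}; time slot 2 → {Statistics, Latin, Algebra}; time slot 3 → {Biology, Geology}; time slot 4 → {Econ}. Each listed conflict is separated.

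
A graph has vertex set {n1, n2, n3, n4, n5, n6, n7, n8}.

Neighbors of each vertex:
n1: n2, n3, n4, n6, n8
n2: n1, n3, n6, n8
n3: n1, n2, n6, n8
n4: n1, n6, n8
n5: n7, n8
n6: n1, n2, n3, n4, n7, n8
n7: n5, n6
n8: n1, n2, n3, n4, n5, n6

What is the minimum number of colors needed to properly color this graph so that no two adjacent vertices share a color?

5

n1, n2, n3, n6, n8 are pairwise adjacent (a clique of size 5), so at least 5 colors are needed.
5 colors suffice: color 1 → {n5, n6}; color 2 → {n7, n8}; color 3 → {n1}; color 4 → {n3, n4}; color 5 → {n2}. Each edge has distinct colors on its endpoints.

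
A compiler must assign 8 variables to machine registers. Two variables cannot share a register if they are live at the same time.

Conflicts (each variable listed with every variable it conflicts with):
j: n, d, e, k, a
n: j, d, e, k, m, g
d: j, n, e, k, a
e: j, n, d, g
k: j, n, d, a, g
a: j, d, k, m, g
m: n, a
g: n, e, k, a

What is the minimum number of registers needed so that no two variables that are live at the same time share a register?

4

j, n, d, k all conflict with each other, so at least 4 registers are needed.
4 registers suffice: j=4, n=1, d=3, e=2, k=2, a=1, m=2, g=3. Every pair that conflicts lands in different registers.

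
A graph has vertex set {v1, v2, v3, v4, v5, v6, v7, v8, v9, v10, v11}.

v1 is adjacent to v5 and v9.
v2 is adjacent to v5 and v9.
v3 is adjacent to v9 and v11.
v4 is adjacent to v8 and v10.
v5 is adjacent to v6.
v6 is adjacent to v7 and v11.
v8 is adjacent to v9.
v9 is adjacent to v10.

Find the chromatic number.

v1 and v5 are adjacent, so at least 2 colors are needed.
2 colors suffice: color red → {v4, v5, v7, v9, v11}; color blue → {v1, v2, v3, v6, v8, v10}. Each edge has distinct colors on its endpoints.

2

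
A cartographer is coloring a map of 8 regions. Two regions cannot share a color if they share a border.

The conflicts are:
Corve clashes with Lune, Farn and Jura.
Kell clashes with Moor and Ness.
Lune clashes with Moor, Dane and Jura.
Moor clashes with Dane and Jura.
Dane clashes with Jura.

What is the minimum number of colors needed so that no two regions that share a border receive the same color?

4

Lune, Moor, Dane, Jura all conflict with each other, so at least 4 colors are needed.
A valid assignment using 4 colors: Corve=2, Kell=1, Lune=1, Farn=1, Moor=2, Dane=4, Ness=2, Jura=3. No two conflicting regions share a color.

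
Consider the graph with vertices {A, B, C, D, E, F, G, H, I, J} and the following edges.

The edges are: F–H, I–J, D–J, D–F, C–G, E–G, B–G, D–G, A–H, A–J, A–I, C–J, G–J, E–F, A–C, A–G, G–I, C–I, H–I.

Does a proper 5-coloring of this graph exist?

Yes

The chromatic number is 5. A, C, G, I, J form a clique, so at least 5 colors are needed.
5 colors suffice: color red → {G, H}; color blue → {A, B, D, E}; color green → {F, I}; color yellow → {J}; color purple → {C}.
That is already a proper 5-coloring.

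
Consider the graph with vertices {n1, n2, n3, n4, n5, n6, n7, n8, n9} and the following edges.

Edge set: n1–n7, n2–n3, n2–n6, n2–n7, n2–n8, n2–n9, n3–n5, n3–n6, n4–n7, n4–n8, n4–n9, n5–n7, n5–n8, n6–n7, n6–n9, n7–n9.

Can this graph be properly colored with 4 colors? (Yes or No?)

Yes

The chromatic number is 4. n2, n6, n7, n9 are pairwise adjacent (a clique of size 4), so at least 4 colors are needed.
One proper 4-coloring: n1=2, n2=2, n3=1, n4=2, n5=2, n6=4, n7=1, n8=1, n9=3.
That is already a proper 4-coloring.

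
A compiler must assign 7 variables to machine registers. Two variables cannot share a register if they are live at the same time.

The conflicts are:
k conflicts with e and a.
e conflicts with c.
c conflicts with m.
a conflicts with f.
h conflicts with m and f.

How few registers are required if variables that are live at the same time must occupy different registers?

The cycle e-k-a-f-h-m-c-e has odd length 7, so it cannot be 2-colored; at least 3 registers are needed.
A valid assignment using 3 registers: k=3, e=1, c=2, a=2, h=2, m=1, f=1. No two conflicting variables share a register.

3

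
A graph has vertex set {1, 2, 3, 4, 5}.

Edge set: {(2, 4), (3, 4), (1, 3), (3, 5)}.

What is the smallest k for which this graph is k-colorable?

2

3 and 5 are adjacent, so at least 2 colors are needed.
A valid assignment using 2 colors: 1=b, 2=a, 3=a, 4=b, 5=b. No two adjacent vertices share a color.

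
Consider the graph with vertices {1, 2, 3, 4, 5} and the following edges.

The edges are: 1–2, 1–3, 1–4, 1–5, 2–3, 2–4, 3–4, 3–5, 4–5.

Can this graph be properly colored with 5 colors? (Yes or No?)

Yes

The chromatic number is 4. 1, 2, 3, 4 are mutually adjacent (a clique of size 4), so at least 4 colors are needed.
4 colors suffice: color red → {4}; color blue → {3}; color green → {1}; color yellow → {2, 5}.
Since 5 ≥ 4, a proper 5-coloring certainly exists.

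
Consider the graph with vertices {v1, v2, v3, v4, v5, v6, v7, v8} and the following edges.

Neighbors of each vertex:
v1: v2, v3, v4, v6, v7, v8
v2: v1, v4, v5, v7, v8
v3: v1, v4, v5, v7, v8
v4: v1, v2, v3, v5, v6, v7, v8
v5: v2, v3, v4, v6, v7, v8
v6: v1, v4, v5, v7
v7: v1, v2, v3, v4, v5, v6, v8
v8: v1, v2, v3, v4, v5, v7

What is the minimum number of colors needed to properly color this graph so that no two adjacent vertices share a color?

5

v1, v3, v4, v7, v8 are mutually adjacent (a clique of size 5), so at least 5 colors are needed.
5 colors suffice: color red → {v7}; color blue → {v4}; color green → {v1, v5}; color yellow → {v6, v8}; color purple → {v2, v3}. Every edge joins two different colors.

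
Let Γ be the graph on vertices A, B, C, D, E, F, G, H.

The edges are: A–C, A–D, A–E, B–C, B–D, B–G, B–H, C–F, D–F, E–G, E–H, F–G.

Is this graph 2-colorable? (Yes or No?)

The cycle H-B-D-A-E-H has odd length 5, so it cannot be 2-colored; at least 3 colors are needed.
So 2 colors are not enough.

No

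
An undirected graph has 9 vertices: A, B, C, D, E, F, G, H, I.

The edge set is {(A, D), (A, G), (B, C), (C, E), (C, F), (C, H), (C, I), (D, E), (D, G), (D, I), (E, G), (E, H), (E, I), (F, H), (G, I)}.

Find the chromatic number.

D, E, G, I form a clique, so at least 4 colors are needed.
A valid assignment using 4 colors: A=2, B=2, C=1, D=3, E=2, F=2, G=1, H=3, I=4. Every edge joins two different colors.

4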